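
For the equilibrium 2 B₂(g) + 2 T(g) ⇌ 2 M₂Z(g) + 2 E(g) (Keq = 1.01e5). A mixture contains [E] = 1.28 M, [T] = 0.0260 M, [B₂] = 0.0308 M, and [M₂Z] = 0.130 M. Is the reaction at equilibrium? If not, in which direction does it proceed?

forward (toward products)

Q = [M₂Z]²·[E]² / ([B₂]²·[T]²) = (0.130)²·(1.28)² / ((0.0308)²·(0.0260)²) = 43200
Q = 43200 < Keq = 1.01e5, so the forward reaction proceeds.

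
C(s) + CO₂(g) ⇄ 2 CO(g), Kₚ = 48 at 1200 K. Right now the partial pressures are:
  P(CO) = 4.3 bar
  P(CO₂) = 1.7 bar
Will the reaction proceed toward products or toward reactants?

(C is a pure solid — omitted from Qₚ.)
Qₚ = P(CO)² / P(CO₂) = (4.3)² / (1.7) = 11
Qₚ = 11 < Kₚ = 48, so the forward reaction proceeds.

forward (toward products)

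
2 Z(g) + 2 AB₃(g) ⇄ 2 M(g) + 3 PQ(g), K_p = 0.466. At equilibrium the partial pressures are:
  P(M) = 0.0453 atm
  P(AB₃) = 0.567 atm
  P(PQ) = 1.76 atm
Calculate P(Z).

At equilibrium, K_p = P(M)²·P(PQ)³ / (P(Z)²·P(AB₃)²) = 0.466.
(0.0453)²·(1.76)³ / ((P(Z))²·(0.567)²) = 0.466
P(Z)² = 0.0747 ⇒ P(Z) = 0.273 atm

P(Z) = 0.273 atm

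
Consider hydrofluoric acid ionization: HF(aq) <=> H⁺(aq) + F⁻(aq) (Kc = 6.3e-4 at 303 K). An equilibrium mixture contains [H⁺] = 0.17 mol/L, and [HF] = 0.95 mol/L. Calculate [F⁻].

[F⁻] = 0.0035 mol/L

At equilibrium, Kc = [H⁺]·[F⁻] / [HF] = 6.3e-4.
(0.17)·([F⁻]) / (0.95) = 6.3e-4
[F⁻] = 0.00352 = 0.0035 mol/L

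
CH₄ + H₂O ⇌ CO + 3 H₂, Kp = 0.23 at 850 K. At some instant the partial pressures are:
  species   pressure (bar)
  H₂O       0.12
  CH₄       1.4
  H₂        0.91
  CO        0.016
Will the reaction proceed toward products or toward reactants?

Qp = P(CO)·P(H₂)³ / (P(CH₄)·P(H₂O)) = (0.016)·(0.91)³ / ((1.4)·(0.12)) = 0.072
Qp = 0.072 < Kp = 0.23, so the forward reaction proceeds.

toward products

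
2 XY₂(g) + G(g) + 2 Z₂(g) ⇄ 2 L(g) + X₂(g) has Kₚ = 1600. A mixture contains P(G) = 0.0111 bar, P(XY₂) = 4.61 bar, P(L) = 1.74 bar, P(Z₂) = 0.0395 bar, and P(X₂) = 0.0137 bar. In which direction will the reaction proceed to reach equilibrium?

Qₚ = P(L)²·P(X₂) / (P(XY₂)²·P(G)·P(Z₂)²) = (1.74)²·(0.0137) / ((4.61)²·(0.0111)·(0.0395)²) = 113
Qₚ = 113 < Kₚ = 1600, so the forward reaction proceeds.

to the right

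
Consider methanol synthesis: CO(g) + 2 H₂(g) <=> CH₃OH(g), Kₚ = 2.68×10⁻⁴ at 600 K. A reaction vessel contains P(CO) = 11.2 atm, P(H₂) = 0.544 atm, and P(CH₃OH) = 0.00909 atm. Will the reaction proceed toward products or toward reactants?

to the left

Qₚ = P(CH₃OH) / (P(CO)·P(H₂)²) = (0.00909) / ((11.2)·(0.544)²) = 0.00274
Qₚ = 0.00274 > Kₚ = 2.68×10⁻⁴, so the reverse reaction proceeds.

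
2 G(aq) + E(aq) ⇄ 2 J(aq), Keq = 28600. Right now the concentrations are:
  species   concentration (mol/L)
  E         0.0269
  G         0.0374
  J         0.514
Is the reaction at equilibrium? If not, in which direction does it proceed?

forward (toward products)

Q = [J]² / ([G]²·[E]) = (0.514)² / ((0.0374)²·(0.0269)) = 7020
Q = 7020 < Keq = 28600, so the forward reaction proceeds.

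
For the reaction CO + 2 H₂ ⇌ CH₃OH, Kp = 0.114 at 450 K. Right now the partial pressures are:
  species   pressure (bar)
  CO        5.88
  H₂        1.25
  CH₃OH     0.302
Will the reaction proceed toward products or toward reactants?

Qp = P(CH₃OH) / (P(CO)·P(H₂)²) = (0.302) / ((5.88)·(1.25)²) = 0.0329
Qp = 0.0329 < Kp = 0.114, so the forward reaction proceeds.

to the right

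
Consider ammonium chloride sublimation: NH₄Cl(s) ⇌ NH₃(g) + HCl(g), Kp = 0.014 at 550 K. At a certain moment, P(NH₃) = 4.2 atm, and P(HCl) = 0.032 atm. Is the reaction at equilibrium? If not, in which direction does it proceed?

reverse (toward reactants)

(NH₄Cl is a pure solid — omitted from Qp.)
Qp = P(NH₃)·P(HCl) = (4.2)·(0.032) = 0.13
Qp = 0.13 > Kp = 0.014, so the reverse reaction proceeds.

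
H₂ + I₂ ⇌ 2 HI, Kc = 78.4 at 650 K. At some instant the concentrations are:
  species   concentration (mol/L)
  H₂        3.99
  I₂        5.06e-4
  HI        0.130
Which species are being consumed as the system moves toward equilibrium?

H₂, I₂ (reactants)

Qc = [HI]² / ([H₂]·[I₂]) = (0.130)² / ((3.99)·(5.06e-4)) = 8.37
Qc = 8.37 < Kc = 78.4: net forward reaction.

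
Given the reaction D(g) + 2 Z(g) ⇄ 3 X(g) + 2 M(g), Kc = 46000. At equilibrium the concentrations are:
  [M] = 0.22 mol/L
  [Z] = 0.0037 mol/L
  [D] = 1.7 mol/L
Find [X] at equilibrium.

[X] = 2.8 mol/L

At equilibrium, Kc = [X]³·[M]² / ([D]·[Z]²) = 46000.
([X])³·(0.22)² / ((1.7)·(0.0037)²) = 46000
[X]³ = 22.1 ⇒ [X] = 2.8 mol/L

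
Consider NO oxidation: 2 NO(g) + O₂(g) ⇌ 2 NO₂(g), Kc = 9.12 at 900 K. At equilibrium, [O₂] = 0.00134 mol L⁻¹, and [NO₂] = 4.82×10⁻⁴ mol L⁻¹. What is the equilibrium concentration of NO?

[NO] = 0.00436 mol L⁻¹

At equilibrium, Kc = [NO₂]² / ([NO]²·[O₂]) = 9.12.
(4.82×10⁻⁴)² / (([NO])²·(0.00134)) = 9.12
[NO]² = 1.90×10⁻⁵ ⇒ [NO] = 0.00436 mol L⁻¹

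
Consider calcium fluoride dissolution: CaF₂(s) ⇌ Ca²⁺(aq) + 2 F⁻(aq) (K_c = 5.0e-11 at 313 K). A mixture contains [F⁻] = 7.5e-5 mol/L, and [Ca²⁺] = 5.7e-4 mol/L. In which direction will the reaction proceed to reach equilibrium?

(CaF₂ is a pure solid — omitted from Q_c.)
Q_c = [Ca²⁺]·[F⁻]² = (5.7e-4)·(7.5e-5)² = 3.2e-12
Q_c = 3.2e-12 < K_c = 5.0e-11, so the forward reaction proceeds.

in the forward direction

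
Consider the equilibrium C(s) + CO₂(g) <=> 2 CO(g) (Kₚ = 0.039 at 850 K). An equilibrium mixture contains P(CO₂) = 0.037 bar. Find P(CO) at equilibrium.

(C is a pure solid — omitted from Kₚ.)
At equilibrium, Kₚ = P(CO)² / P(CO₂) = 0.039.
(P(CO))² / (0.037) = 0.039
P(CO)² = 0.00144 ⇒ P(CO) = 0.038 bar

P(CO) = 0.038 bar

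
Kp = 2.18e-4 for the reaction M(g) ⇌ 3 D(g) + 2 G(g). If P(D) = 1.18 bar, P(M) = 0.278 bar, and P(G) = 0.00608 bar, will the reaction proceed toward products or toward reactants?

Qp = P(D)³·P(G)² / P(M) = (1.18)³·(0.00608)² / (0.278) = 2.18e-4
Qp = 2.18e-4 = Kp, so the system is already at equilibrium.

neither direction; the system is at equilibrium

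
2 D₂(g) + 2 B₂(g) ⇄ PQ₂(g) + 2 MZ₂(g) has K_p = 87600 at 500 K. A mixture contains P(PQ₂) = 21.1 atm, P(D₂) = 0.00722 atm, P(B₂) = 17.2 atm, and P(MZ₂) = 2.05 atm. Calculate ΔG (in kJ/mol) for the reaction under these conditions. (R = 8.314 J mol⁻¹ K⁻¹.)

Q_p = P(PQ₂)·P(MZ₂)² / (P(D₂)²·P(B₂)²) = (21.1)·(2.05)² / ((0.00722)²·(17.2)²) = 5750
ΔG = RT ln(Q_p/K_p) = (8.314 J mol⁻¹ K⁻¹)(500 K) × ln(5750/87600)
   = (4.157 kJ/mol)(-2.724) = -11.3 kJ/mol
ΔG < 0, so the forward reaction is spontaneous (proceeds forward).

ΔG = -11.3 kJ/mol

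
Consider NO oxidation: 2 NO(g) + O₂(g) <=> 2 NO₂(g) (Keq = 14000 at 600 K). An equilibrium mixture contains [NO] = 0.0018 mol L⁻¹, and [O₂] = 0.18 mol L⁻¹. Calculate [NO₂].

[NO₂] = 0.090 mol L⁻¹

At equilibrium, Keq = [NO₂]² / ([NO]²·[O₂]) = 14000.
([NO₂])² / ((0.0018)²·(0.18)) = 14000
[NO₂]² = 0.00816 ⇒ [NO₂] = 0.090 mol L⁻¹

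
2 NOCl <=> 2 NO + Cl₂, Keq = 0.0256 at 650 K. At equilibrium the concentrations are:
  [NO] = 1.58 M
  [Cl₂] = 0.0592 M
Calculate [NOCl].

At equilibrium, Keq = [NO]²·[Cl₂] / [NOCl]² = 0.0256.
(1.58)²·(0.0592) / ([NOCl])² = 0.0256
[NOCl]² = 5.77 ⇒ [NOCl] = 2.40 M

[NOCl] = 2.40 M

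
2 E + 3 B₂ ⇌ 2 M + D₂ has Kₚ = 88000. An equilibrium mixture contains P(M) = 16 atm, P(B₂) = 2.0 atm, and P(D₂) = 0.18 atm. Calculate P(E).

At equilibrium, Kₚ = P(M)²·P(D₂) / (P(E)²·P(B₂)³) = 88000.
(16)²·(0.18) / ((P(E))²·(2.0)³) = 88000
P(E)² = 6.55×10⁻⁵ ⇒ P(E) = 0.0081 atm

P(E) = 0.0081 atm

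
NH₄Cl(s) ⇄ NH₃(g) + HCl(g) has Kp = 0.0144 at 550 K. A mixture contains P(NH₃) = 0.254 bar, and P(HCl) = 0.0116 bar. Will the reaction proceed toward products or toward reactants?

in the forward direction

(NH₄Cl is a pure solid — omitted from Qp.)
Qp = P(NH₃)·P(HCl) = (0.254)·(0.0116) = 0.00295
Qp = 0.00295 < Kp = 0.0144, so the forward reaction proceeds.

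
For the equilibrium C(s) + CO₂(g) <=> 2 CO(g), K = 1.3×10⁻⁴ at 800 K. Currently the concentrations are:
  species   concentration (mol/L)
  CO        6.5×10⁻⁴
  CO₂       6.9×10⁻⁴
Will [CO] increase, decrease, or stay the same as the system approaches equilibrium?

decrease

(C is a pure solid — omitted from Q.)
Q = [CO]² / [CO₂] = (6.5×10⁻⁴)² / (6.9×10⁻⁴) = 6.1×10⁻⁴
Q = 6.1×10⁻⁴ > K = 1.3×10⁻⁴: net reverse reaction.
CO is a product, so it decreases.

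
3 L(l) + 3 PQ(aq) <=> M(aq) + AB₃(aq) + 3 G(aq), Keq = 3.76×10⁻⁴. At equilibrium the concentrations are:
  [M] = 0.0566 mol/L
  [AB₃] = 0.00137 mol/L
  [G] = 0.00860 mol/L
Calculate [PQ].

(L is a pure liquid — omitted from Keq.)
At equilibrium, Keq = [M]·[AB₃]·[G]³ / [PQ]³ = 3.76×10⁻⁴.
(0.0566)·(0.00137)·(0.00860)³ / ([PQ])³ = 3.76×10⁻⁴
[PQ]³ = 1.31×10⁻⁷ ⇒ [PQ] = 0.00508 mol/L

[PQ] = 0.00508 mol/L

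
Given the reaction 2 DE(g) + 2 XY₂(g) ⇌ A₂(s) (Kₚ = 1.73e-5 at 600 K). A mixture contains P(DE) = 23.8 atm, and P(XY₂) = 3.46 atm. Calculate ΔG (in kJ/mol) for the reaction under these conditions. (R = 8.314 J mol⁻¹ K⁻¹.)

(A₂ is a pure solid — omitted from Qₚ.)
Qₚ = 1 / (P(DE)²·P(XY₂)²) = 1 / ((23.8)²·(3.46)²) = 1.47e-4
ΔG = RT ln(Qₚ/Kₚ) = (8.314 J mol⁻¹ K⁻¹)(600 K) × ln(1.47e-4/1.73e-5)
   = (4.988 kJ/mol)(2.140) = 10.7 kJ/mol
ΔG > 0, so the forward reaction is non-spontaneous (proceeds in reverse).

ΔG = 10.7 kJ/mol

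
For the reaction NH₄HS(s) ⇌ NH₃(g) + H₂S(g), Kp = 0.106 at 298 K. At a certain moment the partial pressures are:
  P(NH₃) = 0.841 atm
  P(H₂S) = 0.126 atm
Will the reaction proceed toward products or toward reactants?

(NH₄HS is a pure solid — omitted from Qp.)
Qp = P(NH₃)·P(H₂S) = (0.841)·(0.126) = 0.106
Qp = 0.106 = Kp, so the system is already at equilibrium.

neither direction; the system is at equilibrium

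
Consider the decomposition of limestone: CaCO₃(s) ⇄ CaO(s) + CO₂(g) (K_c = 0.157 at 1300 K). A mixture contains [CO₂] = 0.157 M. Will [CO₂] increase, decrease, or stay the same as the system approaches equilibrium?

(CaCO₃, CaO are pure solids — omitted from Q_c.)
Q_c = [CO₂] = 0.157
Q_c = 0.157 = K_c; the system is at equilibrium.

stay the same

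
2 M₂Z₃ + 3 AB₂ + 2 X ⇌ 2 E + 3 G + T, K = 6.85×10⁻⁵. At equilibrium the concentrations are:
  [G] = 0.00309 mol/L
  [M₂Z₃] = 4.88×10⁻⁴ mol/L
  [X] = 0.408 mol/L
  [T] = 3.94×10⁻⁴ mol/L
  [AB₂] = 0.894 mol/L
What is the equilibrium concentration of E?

[E] = 0.409 mol/L

At equilibrium, K = [E]²·[G]³·[T] / ([M₂Z₃]²·[AB₂]³·[X]²) = 6.85×10⁻⁵.
([E])²·(0.00309)³·(3.94×10⁻⁴) / ((4.88×10⁻⁴)²·(0.894)³·(0.408)²) = 6.85×10⁻⁵
[E]² = 0.167 ⇒ [E] = 0.409 mol/L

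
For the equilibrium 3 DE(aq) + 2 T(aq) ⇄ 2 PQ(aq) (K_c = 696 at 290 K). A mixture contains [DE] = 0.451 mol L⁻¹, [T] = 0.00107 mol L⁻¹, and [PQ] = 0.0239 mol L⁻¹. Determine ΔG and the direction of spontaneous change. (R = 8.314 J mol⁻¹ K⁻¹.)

Q_c = [PQ]² / ([DE]³·[T]²) = (0.0239)² / ((0.451)³·(0.00107)²) = 5440
ΔG = RT ln(Q_c/K_c) = (8.314 J mol⁻¹ K⁻¹)(290 K) × ln(5440/696)
   = (2.411 kJ/mol)(2.056) = 4.96 kJ/mol
ΔG > 0, so the forward reaction is non-spontaneous (proceeds in reverse).

ΔG = 4.96 kJ/mol; the forward reaction is non-spontaneous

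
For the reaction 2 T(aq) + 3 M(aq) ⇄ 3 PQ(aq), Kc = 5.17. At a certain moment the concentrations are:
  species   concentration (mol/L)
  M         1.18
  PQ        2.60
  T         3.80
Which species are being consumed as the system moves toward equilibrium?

T, M (reactants)

Qc = [PQ]³ / ([T]²·[M]³) = (2.60)³ / ((3.80)²·(1.18)³) = 0.741
Qc = 0.741 < Kc = 5.17: net forward reaction.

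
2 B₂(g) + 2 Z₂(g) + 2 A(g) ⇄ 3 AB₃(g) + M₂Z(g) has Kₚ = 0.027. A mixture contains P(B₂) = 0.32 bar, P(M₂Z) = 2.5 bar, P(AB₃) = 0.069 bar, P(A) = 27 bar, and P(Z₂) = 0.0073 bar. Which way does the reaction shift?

Qₚ = P(AB₃)³·P(M₂Z) / (P(B₂)²·P(Z₂)²·P(A)²) = (0.069)³·(2.5) / ((0.32)²·(0.0073)²·(27)²) = 0.21
Qₚ = 0.21 > Kₚ = 0.027, so the reverse reaction proceeds.

to the left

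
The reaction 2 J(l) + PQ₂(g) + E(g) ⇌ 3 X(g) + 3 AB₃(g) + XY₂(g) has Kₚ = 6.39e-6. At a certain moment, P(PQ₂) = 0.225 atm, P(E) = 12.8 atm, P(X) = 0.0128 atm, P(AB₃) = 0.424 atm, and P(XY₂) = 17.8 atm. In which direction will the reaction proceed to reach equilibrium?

in the forward direction

(J is a pure liquid — omitted from Qₚ.)
Qₚ = P(X)³·P(AB₃)³·P(XY₂) / (P(PQ₂)·P(E)) = (0.0128)³·(0.424)³·(17.8) / ((0.225)·(12.8)) = 9.88e-7
Qₚ = 9.88e-7 < Kₚ = 6.39e-6, so the forward reaction proceeds.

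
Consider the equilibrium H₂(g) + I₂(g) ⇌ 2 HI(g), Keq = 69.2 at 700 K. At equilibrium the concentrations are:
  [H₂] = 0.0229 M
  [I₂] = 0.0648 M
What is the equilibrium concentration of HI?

At equilibrium, Keq = [HI]² / ([H₂]·[I₂]) = 69.2.
([HI])² / ((0.0229)·(0.0648)) = 69.2
[HI]² = 0.103 ⇒ [HI] = 0.320 M

[HI] = 0.320 M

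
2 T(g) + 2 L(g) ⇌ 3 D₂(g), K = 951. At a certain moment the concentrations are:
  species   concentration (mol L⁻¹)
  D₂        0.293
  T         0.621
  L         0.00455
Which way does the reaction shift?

Q = [D₂]³ / ([T]²·[L]²) = (0.293)³ / ((0.621)²·(0.00455)²) = 3150
Q = 3150 > K = 951, so the reverse reaction proceeds.

reverse (toward reactants)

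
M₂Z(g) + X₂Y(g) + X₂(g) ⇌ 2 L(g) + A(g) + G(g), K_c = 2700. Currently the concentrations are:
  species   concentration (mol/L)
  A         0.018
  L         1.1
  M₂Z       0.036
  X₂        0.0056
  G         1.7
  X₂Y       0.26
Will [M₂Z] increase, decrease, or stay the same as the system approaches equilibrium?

decrease

Q_c = [L]²·[A]·[G] / ([M₂Z]·[X₂Y]·[X₂]) = (1.1)²·(0.018)·(1.7) / ((0.036)·(0.26)·(0.0056)) = 710
Q_c = 710 < K_c = 2700: net forward reaction.
M₂Z is a reactant, so it decreases.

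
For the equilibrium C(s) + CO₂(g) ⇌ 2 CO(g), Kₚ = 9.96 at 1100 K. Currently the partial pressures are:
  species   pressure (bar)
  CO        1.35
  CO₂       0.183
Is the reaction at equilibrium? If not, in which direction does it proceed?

at equilibrium

(C is a pure solid — omitted from Qₚ.)
Qₚ = P(CO)² / P(CO₂) = (1.35)² / (0.183) = 9.96
Qₚ = 9.96 = Kₚ, so the system is already at equilibrium.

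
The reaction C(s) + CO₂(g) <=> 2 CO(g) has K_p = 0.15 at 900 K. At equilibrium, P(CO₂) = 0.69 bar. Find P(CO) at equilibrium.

P(CO) = 0.32 bar

(C is a pure solid — omitted from K_p.)
At equilibrium, K_p = P(CO)² / P(CO₂) = 0.15.
(P(CO))² / (0.69) = 0.15
P(CO)² = 0.103 ⇒ P(CO) = 0.32 bar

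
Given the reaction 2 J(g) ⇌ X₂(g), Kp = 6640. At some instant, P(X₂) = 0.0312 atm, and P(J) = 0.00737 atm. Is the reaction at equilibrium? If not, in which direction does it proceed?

to the right

Qp = P(X₂) / P(J)² = (0.0312) / (0.00737)² = 574
Qp = 574 < Kp = 6640, so the forward reaction proceeds.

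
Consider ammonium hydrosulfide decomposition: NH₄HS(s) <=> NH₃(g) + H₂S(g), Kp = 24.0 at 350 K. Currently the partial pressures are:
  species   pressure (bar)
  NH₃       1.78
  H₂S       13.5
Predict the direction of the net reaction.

(NH₄HS is a pure solid — omitted from Qp.)
Qp = P(NH₃)·P(H₂S) = (1.78)·(13.5) = 24.0
Qp = 24.0 = Kp, so the system is already at equilibrium.

no net change (already at equilibrium)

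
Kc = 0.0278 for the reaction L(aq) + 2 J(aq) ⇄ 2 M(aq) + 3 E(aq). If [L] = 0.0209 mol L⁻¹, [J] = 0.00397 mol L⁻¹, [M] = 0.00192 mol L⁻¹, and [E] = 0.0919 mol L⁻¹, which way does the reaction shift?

Qc = [M]²·[E]³ / ([L]·[J]²) = (0.00192)²·(0.0919)³ / ((0.0209)·(0.00397)²) = 0.00869
Qc = 0.00869 < Kc = 0.0278, so the forward reaction proceeds.

forward (toward products)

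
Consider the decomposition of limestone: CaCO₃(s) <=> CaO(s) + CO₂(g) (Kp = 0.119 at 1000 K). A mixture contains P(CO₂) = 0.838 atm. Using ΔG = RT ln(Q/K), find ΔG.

(CaCO₃, CaO are pure solids — omitted from Qp.)
Qp = P(CO₂) = 0.838
ΔG = RT ln(Qp/Kp) = (8.314 J mol⁻¹ K⁻¹)(1000 K) × ln(0.838/0.119)
   = (8.314 kJ/mol)(1.952) = 16.2 kJ/mol
ΔG > 0, so the forward reaction is non-spontaneous (proceeds in reverse).

ΔG = 16.2 kJ/mol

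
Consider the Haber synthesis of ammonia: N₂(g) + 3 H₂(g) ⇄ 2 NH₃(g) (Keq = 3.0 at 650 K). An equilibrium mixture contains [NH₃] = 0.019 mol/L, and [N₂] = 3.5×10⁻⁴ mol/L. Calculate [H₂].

[H₂] = 0.70 mol/L

At equilibrium, Keq = [NH₃]² / ([N₂]·[H₂]³) = 3.0.
(0.019)² / ((3.5×10⁻⁴)·([H₂])³) = 3.0
[H₂]³ = 0.344 ⇒ [H₂] = 0.70 mol/L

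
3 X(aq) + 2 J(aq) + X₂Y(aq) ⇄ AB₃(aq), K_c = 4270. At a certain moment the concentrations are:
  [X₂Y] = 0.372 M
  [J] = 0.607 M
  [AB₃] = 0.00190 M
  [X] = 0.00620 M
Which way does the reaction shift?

Q_c = [AB₃] / ([X]³·[J]²·[X₂Y]) = (0.00190) / ((0.00620)³·(0.607)²·(0.372)) = 58200
Q_c = 58200 > K_c = 4270, so the reverse reaction proceeds.

to the left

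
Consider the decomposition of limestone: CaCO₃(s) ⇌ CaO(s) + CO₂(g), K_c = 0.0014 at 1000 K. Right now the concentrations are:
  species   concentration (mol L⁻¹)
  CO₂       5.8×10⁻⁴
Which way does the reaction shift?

(CaCO₃, CaO are pure solids — omitted from Q_c.)
Q_c = [CO₂] = 5.8×10⁻⁴
Q_c = 5.8×10⁻⁴ < K_c = 0.0014, so the forward reaction proceeds.

toward products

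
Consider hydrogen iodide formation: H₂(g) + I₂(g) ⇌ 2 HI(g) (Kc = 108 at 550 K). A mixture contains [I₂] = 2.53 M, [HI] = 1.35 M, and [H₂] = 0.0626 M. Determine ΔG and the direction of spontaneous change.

Qc = [HI]² / ([H₂]·[I₂]) = (1.35)² / ((0.0626)·(2.53)) = 11.5
ΔG = RT ln(Qc/Kc) = (8.314 J mol⁻¹ K⁻¹)(550 K) × ln(11.5/108)
   = (4.573 kJ/mol)(-2.240) = -10.2 kJ/mol
ΔG < 0, so the forward reaction is spontaneous (proceeds forward).

ΔG = -10.2 kJ/mol; the forward reaction is spontaneous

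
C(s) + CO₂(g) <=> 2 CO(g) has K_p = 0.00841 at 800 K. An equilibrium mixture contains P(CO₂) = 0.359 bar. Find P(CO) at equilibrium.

(C is a pure solid — omitted from K_p.)
At equilibrium, K_p = P(CO)² / P(CO₂) = 0.00841.
(P(CO))² / (0.359) = 0.00841
P(CO)² = 0.00302 ⇒ P(CO) = 0.0549 bar

P(CO) = 0.0549 bar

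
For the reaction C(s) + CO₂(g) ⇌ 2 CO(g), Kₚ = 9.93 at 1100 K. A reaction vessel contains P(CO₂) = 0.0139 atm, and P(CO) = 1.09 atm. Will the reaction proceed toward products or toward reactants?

to the left

(C is a pure solid — omitted from Qₚ.)
Qₚ = P(CO)² / P(CO₂) = (1.09)² / (0.0139) = 85.5
Qₚ = 85.5 > Kₚ = 9.93, so the reverse reaction proceeds.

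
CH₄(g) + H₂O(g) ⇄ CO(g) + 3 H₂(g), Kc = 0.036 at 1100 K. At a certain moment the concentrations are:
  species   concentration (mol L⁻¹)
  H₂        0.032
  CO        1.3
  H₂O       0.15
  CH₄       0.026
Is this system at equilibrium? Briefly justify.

Qc = [CO]·[H₂]³ / ([CH₄]·[H₂O]) = (1.3)·(0.032)³ / ((0.026)·(0.15)) = 0.011
Qc = 0.011 < Kc = 0.036: net forward reaction.

no; Q < K, reaction proceeds forward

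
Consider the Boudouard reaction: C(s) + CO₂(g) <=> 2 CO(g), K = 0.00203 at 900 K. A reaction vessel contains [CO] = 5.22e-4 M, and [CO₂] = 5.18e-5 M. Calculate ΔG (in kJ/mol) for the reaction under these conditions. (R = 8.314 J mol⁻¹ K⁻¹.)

ΔG = 7.12 kJ/mol

(C is a pure solid — omitted from Q.)
Q = [CO]² / [CO₂] = (5.22e-4)² / (5.18e-5) = 0.00526
ΔG = RT ln(Q/K) = (8.314 J mol⁻¹ K⁻¹)(900 K) × ln(0.00526/0.00203)
   = (7.483 kJ/mol)(0.9521) = 7.12 kJ/mol
ΔG > 0, so the forward reaction is non-spontaneous (proceeds in reverse).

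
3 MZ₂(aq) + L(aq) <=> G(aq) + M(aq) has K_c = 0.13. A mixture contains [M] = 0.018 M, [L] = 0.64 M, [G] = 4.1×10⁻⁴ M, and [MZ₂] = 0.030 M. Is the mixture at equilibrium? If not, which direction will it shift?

Q_c = [G]·[M] / ([MZ₂]³·[L]) = (4.1×10⁻⁴)·(0.018) / ((0.030)³·(0.64)) = 0.43
Q_c = 0.43 > K_c = 0.13: net reverse reaction.

no; Q > K, reaction proceeds in reverse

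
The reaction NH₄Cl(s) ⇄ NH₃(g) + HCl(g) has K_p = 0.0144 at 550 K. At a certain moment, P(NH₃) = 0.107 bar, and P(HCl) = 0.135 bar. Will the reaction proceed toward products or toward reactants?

(NH₄Cl is a pure solid — omitted from Q_p.)
Q_p = P(NH₃)·P(HCl) = (0.107)·(0.135) = 0.0144
Q_p = 0.0144 = K_p, so the system is already at equilibrium.

no net change (already at equilibrium)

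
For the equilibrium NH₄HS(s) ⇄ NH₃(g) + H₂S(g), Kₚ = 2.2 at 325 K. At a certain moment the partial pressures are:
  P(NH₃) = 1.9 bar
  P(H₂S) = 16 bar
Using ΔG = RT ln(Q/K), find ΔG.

ΔG = 7.10 kJ/mol

(NH₄HS is a pure solid — omitted from Qₚ.)
Qₚ = P(NH₃)·P(H₂S) = (1.9)·(16) = 30.4
ΔG = RT ln(Qₚ/Kₚ) = (8.314 J mol⁻¹ K⁻¹)(325 K) × ln(30.4/2.2)
   = (2.702 kJ/mol)(2.626) = 7.10 kJ/mol
ΔG > 0, so the forward reaction is non-spontaneous (proceeds in reverse).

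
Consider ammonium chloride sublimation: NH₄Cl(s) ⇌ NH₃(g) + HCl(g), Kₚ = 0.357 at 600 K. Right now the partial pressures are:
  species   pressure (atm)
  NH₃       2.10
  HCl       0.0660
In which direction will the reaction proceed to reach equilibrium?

toward products

(NH₄Cl is a pure solid — omitted from Qₚ.)
Qₚ = P(NH₃)·P(HCl) = (2.10)·(0.0660) = 0.139
Qₚ = 0.139 < Kₚ = 0.357, so the forward reaction proceeds.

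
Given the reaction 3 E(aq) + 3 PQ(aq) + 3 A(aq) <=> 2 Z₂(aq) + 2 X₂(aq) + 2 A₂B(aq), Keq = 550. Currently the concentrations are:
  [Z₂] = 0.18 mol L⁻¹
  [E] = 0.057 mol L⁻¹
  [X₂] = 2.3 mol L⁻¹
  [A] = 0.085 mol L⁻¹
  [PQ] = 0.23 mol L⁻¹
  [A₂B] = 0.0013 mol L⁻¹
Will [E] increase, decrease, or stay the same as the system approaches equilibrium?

Q = [Z₂]²·[X₂]²·[A₂B]² / ([E]³·[PQ]³·[A]³) = (0.18)²·(2.3)²·(0.0013)² / ((0.057)³·(0.23)³·(0.085)³) = 210
Q = 210 < Keq = 550: net forward reaction.
E is a reactant, so it decreases.

decrease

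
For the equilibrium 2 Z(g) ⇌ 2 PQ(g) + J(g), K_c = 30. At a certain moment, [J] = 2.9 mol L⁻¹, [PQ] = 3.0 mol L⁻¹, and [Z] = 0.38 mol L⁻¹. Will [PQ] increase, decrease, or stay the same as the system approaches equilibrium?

decrease

Q_c = [PQ]²·[J] / [Z]² = (3.0)²·(2.9) / (0.38)² = 180
Q_c = 180 > K_c = 30: net reverse reaction.
PQ is a product, so it decreases.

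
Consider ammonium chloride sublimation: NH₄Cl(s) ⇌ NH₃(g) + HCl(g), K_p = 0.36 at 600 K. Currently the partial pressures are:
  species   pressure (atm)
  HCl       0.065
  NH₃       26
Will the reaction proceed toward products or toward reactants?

reverse (toward reactants)

(NH₄Cl is a pure solid — omitted from Q_p.)
Q_p = P(NH₃)·P(HCl) = (26)·(0.065) = 1.7
Q_p = 1.7 > K_p = 0.36, so the reverse reaction proceeds.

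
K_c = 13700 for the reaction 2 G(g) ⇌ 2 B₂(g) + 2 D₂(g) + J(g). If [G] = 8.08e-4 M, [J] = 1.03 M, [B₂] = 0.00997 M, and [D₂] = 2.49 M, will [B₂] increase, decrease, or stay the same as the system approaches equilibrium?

increase

Q_c = [B₂]²·[D₂]²·[J] / [G]² = (0.00997)²·(2.49)²·(1.03) / (8.08e-4)² = 972
Q_c = 972 < K_c = 13700: net forward reaction.
B₂ is a product, so it increases.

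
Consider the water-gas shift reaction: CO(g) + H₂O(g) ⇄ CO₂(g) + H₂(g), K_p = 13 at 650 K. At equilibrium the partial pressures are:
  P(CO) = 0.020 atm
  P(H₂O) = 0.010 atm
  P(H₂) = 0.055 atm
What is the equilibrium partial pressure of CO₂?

P(CO₂) = 0.047 atm

At equilibrium, K_p = P(CO₂)·P(H₂) / (P(CO)·P(H₂O)) = 13.
(P(CO₂))·(0.055) / ((0.020)·(0.010)) = 13
P(CO₂) = 0.0473 = 0.047 atm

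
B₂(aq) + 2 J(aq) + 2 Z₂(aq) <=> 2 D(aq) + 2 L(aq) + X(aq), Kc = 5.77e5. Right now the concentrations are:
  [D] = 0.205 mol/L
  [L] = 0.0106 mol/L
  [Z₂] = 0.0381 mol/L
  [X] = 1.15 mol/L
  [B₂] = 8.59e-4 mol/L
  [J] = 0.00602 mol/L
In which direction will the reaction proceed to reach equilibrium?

toward products

Qc = [D]²·[L]²·[X] / ([B₂]·[J]²·[Z₂]²) = (0.205)²·(0.0106)²·(1.15) / ((8.59e-4)·(0.00602)²·(0.0381)²) = 1.20e5
Qc = 1.20e5 < Kc = 5.77e5, so the forward reaction proceeds.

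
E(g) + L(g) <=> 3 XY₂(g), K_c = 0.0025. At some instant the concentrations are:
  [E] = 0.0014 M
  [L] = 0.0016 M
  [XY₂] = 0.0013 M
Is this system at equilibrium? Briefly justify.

Q_c = [XY₂]³ / ([E]·[L]) = (0.0013)³ / ((0.0014)·(0.0016)) = 9.8×10⁻⁴
Q_c = 9.8×10⁻⁴ < K_c = 0.0025: net forward reaction.

no; Q < K, reaction proceeds forward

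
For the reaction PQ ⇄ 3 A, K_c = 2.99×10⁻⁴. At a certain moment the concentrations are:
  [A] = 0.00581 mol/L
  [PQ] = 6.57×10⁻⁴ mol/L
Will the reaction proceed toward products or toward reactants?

Q_c = [A]³ / [PQ] = (0.00581)³ / (6.57×10⁻⁴) = 2.99×10⁻⁴
Q_c = 2.99×10⁻⁴ = K_c, so the system is already at equilibrium.

no net change (already at equilibrium)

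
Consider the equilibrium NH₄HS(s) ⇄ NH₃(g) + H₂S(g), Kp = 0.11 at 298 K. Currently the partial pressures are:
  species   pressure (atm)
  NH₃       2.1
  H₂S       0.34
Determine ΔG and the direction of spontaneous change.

(NH₄HS is a pure solid — omitted from Qp.)
Qp = P(NH₃)·P(H₂S) = (2.1)·(0.34) = 0.714
ΔG = RT ln(Qp/Kp) = (8.314 J mol⁻¹ K⁻¹)(298 K) × ln(0.714/0.11)
   = (2.478 kJ/mol)(1.870) = 4.63 kJ/mol
ΔG > 0, so the forward reaction is non-spontaneous (proceeds in reverse).

ΔG = 4.63 kJ/mol; the forward reaction is non-spontaneous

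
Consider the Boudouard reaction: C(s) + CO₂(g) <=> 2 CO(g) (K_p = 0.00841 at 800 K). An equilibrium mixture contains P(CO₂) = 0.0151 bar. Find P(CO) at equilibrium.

P(CO) = 0.0113 bar

(C is a pure solid — omitted from K_p.)
At equilibrium, K_p = P(CO)² / P(CO₂) = 0.00841.
(P(CO))² / (0.0151) = 0.00841
P(CO)² = 1.27e-4 ⇒ P(CO) = 0.0113 bar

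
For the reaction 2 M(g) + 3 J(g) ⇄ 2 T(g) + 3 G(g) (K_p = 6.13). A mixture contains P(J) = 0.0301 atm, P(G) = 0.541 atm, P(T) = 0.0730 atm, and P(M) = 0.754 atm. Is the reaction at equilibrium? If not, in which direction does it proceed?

Q_p = P(T)²·P(G)³ / (P(M)²·P(J)³) = (0.0730)²·(0.541)³ / ((0.754)²·(0.0301)³) = 54.4
Q_p = 54.4 > K_p = 6.13, so the reverse reaction proceeds.

in the reverse direction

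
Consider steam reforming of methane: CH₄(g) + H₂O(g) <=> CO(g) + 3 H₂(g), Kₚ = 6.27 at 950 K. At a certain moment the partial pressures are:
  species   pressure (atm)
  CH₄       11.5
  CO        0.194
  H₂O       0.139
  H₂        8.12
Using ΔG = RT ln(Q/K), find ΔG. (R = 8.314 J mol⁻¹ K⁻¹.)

ΔG = 18.5 kJ/mol

Qₚ = P(CO)·P(H₂)³ / (P(CH₄)·P(H₂O)) = (0.194)·(8.12)³ / ((11.5)·(0.139)) = 65.0
ΔG = RT ln(Qₚ/Kₚ) = (8.314 J mol⁻¹ K⁻¹)(950 K) × ln(65.0/6.27)
   = (7.898 kJ/mol)(2.339) = 18.5 kJ/mol
ΔG > 0, so the forward reaction is non-spontaneous (proceeds in reverse).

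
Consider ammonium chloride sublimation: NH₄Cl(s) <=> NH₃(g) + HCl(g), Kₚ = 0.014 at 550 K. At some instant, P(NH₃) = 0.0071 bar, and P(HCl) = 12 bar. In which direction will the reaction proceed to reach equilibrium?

(NH₄Cl is a pure solid — omitted from Qₚ.)
Qₚ = P(NH₃)·P(HCl) = (0.0071)·(12) = 0.085
Qₚ = 0.085 > Kₚ = 0.014, so the reverse reaction proceeds.

reverse (toward reactants)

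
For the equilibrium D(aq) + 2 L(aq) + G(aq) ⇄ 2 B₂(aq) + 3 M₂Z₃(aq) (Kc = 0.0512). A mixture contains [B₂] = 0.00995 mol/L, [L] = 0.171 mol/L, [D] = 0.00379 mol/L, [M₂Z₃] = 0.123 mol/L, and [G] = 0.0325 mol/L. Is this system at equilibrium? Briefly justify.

yes, at equilibrium

Qc = [B₂]²·[M₂Z₃]³ / ([D]·[L]²·[G]) = (0.00995)²·(0.123)³ / ((0.00379)·(0.171)²·(0.0325)) = 0.0512
Qc = 0.0512 = Kc; the system is at equilibrium.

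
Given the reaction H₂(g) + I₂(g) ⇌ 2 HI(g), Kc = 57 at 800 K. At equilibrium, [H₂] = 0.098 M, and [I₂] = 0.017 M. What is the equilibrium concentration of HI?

At equilibrium, Kc = [HI]² / ([H₂]·[I₂]) = 57.
([HI])² / ((0.098)·(0.017)) = 57
[HI]² = 0.0950 ⇒ [HI] = 0.31 M

[HI] = 0.31 M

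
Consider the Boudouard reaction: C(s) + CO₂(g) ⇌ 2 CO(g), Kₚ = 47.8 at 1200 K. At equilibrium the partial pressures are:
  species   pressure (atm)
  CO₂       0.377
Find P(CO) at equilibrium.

(C is a pure solid — omitted from Kₚ.)
At equilibrium, Kₚ = P(CO)² / P(CO₂) = 47.8.
(P(CO))² / (0.377) = 47.8
P(CO)² = 18.0 ⇒ P(CO) = 4.25 atm

P(CO) = 4.25 atm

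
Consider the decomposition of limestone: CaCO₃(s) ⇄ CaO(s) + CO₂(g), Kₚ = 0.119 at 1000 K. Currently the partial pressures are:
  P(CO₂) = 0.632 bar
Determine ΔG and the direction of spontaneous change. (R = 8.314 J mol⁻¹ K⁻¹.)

(CaCO₃, CaO are pure solids — omitted from Qₚ.)
Qₚ = P(CO₂) = 0.632
ΔG = RT ln(Qₚ/Kₚ) = (8.314 J mol⁻¹ K⁻¹)(1000 K) × ln(0.632/0.119)
   = (8.314 kJ/mol)(1.670) = 13.9 kJ/mol
ΔG > 0, so the forward reaction is non-spontaneous (proceeds in reverse).

ΔG = 13.9 kJ/mol; the forward reaction is non-spontaneous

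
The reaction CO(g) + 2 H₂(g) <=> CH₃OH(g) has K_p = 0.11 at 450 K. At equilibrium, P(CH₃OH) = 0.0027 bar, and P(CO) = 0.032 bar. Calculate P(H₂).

At equilibrium, K_p = P(CH₃OH) / (P(CO)·P(H₂)²) = 0.11.
(0.0027) / ((0.032)·(P(H₂))²) = 0.11
P(H₂)² = 0.767 ⇒ P(H₂) = 0.88 bar

P(H₂) = 0.88 bar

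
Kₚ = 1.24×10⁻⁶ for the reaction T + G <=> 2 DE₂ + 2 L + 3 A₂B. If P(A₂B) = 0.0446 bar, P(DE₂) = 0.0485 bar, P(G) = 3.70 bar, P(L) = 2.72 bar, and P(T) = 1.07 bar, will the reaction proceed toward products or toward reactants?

Qₚ = P(DE₂)²·P(L)²·P(A₂B)³ / (P(T)·P(G)) = (0.0485)²·(2.72)²·(0.0446)³ / ((1.07)·(3.70)) = 3.90×10⁻⁷
Qₚ = 3.90×10⁻⁷ < Kₚ = 1.24×10⁻⁶, so the forward reaction proceeds.

toward products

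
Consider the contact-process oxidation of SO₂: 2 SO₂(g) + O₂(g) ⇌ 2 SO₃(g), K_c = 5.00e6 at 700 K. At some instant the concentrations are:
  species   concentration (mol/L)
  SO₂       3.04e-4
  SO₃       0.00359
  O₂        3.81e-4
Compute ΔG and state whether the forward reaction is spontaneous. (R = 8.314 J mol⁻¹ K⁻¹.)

Q_c = [SO₃]² / ([SO₂]²·[O₂]) = (0.00359)² / ((3.04e-4)²·(3.81e-4)) = 3.66e5
ΔG = RT ln(Q_c/K_c) = (8.314 J mol⁻¹ K⁻¹)(700 K) × ln(3.66e5/5.00e6)
   = (5.820 kJ/mol)(-2.615) = -15.2 kJ/mol
ΔG < 0, so the forward reaction is spontaneous (proceeds forward).

ΔG = -15.2 kJ/mol; the forward reaction is spontaneous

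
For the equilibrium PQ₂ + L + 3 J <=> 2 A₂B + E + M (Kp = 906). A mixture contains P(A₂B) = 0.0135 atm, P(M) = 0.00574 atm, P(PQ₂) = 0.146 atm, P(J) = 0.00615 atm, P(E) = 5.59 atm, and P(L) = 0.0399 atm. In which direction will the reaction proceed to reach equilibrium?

Qp = P(A₂B)²·P(E)·P(M) / (P(PQ₂)·P(L)·P(J)³) = (0.0135)²·(5.59)·(0.00574) / ((0.146)·(0.0399)·(0.00615)³) = 4320
Qp = 4320 > Kp = 906, so the reverse reaction proceeds.

to the left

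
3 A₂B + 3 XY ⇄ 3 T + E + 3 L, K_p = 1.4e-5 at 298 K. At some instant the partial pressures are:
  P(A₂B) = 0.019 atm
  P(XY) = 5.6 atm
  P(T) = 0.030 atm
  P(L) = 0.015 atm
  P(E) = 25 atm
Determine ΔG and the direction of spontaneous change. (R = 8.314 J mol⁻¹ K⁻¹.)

Q_p = P(T)³·P(E)·P(L)³ / (P(A₂B)³·P(XY)³) = (0.030)³·(25)·(0.015)³ / ((0.019)³·(5.6)³) = 1.89e-6
ΔG = RT ln(Q_p/K_p) = (8.314 J mol⁻¹ K⁻¹)(298 K) × ln(1.89e-6/1.4e-5)
   = (2.478 kJ/mol)(-2.002) = -4.96 kJ/mol
ΔG < 0, so the forward reaction is spontaneous (proceeds forward).

ΔG = -4.96 kJ/mol; the forward reaction is spontaneous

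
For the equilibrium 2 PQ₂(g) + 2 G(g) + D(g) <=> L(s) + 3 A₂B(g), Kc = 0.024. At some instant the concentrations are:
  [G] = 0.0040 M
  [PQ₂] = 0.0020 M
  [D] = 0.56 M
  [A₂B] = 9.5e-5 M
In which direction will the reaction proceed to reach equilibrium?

no net change (already at equilibrium)

(L is a pure solid — omitted from Qc.)
Qc = [A₂B]³ / ([PQ₂]²·[G]²·[D]) = (9.5e-5)³ / ((0.0020)²·(0.0040)²·(0.56)) = 0.024
Qc = 0.024 = Kc, so the system is already at equilibrium.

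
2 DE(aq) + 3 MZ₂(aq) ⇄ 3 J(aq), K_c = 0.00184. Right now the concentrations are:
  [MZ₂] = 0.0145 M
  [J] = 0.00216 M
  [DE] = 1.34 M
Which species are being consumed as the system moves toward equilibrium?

none (at equilibrium)

Q_c = [J]³ / ([DE]²·[MZ₂]³) = (0.00216)³ / ((1.34)²·(0.0145)³) = 0.00184
Q_c = 0.00184 = K_c; the system is at equilibrium.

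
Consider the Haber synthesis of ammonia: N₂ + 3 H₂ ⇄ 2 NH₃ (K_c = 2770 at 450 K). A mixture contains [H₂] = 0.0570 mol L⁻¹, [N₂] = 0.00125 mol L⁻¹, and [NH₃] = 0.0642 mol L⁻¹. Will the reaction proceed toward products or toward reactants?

to the left

Q_c = [NH₃]² / ([N₂]·[H₂]³) = (0.0642)² / ((0.00125)·(0.0570)³) = 17800
Q_c = 17800 > K_c = 2770, so the reverse reaction proceeds.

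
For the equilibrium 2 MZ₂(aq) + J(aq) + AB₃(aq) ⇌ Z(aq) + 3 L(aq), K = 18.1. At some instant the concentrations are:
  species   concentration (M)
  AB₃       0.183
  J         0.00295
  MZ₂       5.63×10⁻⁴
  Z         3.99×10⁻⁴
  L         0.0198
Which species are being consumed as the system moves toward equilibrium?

Q = [Z]·[L]³ / ([MZ₂]²·[J]·[AB₃]) = (3.99×10⁻⁴)·(0.0198)³ / ((5.63×10⁻⁴)²·(0.00295)·(0.183)) = 18.1
Q = 18.1 = K; the system is at equilibrium.

none (at equilibrium)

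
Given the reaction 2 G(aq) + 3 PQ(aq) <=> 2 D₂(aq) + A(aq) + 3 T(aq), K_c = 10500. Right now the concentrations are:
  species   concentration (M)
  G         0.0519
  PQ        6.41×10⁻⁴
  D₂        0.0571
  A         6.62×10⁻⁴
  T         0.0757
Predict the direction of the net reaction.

toward products

Q_c = [D₂]²·[A]·[T]³ / ([G]²·[PQ]³) = (0.0571)²·(6.62×10⁻⁴)·(0.0757)³ / ((0.0519)²·(6.41×10⁻⁴)³) = 1320
Q_c = 1320 < K_c = 10500, so the forward reaction proceeds.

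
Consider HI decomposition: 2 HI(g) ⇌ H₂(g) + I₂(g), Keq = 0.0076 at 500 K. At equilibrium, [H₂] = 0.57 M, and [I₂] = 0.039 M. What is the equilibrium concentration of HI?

[HI] = 1.7 M

At equilibrium, Keq = [H₂]·[I₂] / [HI]² = 0.0076.
(0.57)·(0.039) / ([HI])² = 0.0076
[HI]² = 2.92 ⇒ [HI] = 1.7 M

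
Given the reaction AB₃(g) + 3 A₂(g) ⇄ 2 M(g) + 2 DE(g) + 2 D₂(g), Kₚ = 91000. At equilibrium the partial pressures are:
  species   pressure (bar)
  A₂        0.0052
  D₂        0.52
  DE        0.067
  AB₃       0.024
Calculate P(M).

At equilibrium, Kₚ = P(M)²·P(DE)²·P(D₂)² / (P(AB₃)·P(A₂)³) = 91000.
(P(M))²·(0.067)²·(0.52)² / ((0.024)·(0.0052)³) = 91000
P(M)² = 0.253 ⇒ P(M) = 0.50 bar

P(M) = 0.50 bar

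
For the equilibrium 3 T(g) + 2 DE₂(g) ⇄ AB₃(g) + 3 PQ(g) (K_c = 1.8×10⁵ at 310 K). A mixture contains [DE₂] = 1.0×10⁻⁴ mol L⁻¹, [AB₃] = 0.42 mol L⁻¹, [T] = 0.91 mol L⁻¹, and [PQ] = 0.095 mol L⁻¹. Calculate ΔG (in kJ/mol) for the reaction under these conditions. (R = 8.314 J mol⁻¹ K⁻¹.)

Q_c = [AB₃]·[PQ]³ / ([T]³·[DE₂]²) = (0.42)·(0.095)³ / ((0.91)³·(1.0×10⁻⁴)²) = 47800
ΔG = RT ln(Q_c/K_c) = (8.314 J mol⁻¹ K⁻¹)(310 K) × ln(47800/1.8×10⁵)
   = (2.577 kJ/mol)(-1.326) = -3.42 kJ/mol
ΔG < 0, so the forward reaction is spontaneous (proceeds forward).

ΔG = -3.42 kJ/mol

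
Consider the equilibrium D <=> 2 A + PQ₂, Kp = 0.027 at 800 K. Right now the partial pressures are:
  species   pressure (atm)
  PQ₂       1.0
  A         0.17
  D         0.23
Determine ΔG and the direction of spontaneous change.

Qp = P(A)²·P(PQ₂) / P(D) = (0.17)²·(1.0) / (0.23) = 0.126
ΔG = RT ln(Qp/Kp) = (8.314 J mol⁻¹ K⁻¹)(800 K) × ln(0.126/0.027)
   = (6.651 kJ/mol)(1.540) = 10.2 kJ/mol
ΔG > 0, so the forward reaction is non-spontaneous (proceeds in reverse).

ΔG = 10.2 kJ/mol; the forward reaction is non-spontaneous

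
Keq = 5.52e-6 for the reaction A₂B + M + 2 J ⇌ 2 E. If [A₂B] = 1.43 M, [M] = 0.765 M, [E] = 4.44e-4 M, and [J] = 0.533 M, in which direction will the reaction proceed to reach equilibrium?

Q = [E]² / ([A₂B]·[M]·[J]²) = (4.44e-4)² / ((1.43)·(0.765)·(0.533)²) = 6.34e-7
Q = 6.34e-7 < Keq = 5.52e-6, so the forward reaction proceeds.

to the right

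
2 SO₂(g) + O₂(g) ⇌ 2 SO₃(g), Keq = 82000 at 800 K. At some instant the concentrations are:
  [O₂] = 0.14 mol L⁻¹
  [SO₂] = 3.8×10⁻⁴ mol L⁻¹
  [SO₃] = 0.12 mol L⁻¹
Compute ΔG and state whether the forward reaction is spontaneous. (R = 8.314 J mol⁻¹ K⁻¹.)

ΔG = 14.4 kJ/mol; the forward reaction is non-spontaneous

Q = [SO₃]² / ([SO₂]²·[O₂]) = (0.12)² / ((3.8×10⁻⁴)²·(0.14)) = 7.12×10⁵
ΔG = RT ln(Q/Keq) = (8.314 J mol⁻¹ K⁻¹)(800 K) × ln(7.12×10⁵/82000)
   = (6.651 kJ/mol)(2.161) = 14.4 kJ/mol
ΔG > 0, so the forward reaction is non-spontaneous (proceeds in reverse).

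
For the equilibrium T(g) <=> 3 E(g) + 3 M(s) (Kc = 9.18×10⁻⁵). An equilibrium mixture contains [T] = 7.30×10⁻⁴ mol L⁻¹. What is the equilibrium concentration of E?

(M is a pure solid — omitted from Kc.)
At equilibrium, Kc = [E]³ / [T] = 9.18×10⁻⁵.
([E])³ / (7.30×10⁻⁴) = 9.18×10⁻⁵
[E]³ = 6.70×10⁻⁸ ⇒ [E] = 0.00406 mol L⁻¹

[E] = 0.00406 mol L⁻¹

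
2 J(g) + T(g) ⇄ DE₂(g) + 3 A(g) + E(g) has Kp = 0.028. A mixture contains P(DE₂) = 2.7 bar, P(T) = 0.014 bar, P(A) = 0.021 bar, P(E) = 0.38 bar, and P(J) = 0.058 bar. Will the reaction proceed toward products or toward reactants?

in the reverse direction

Qp = P(DE₂)·P(A)³·P(E) / (P(J)²·P(T)) = (2.7)·(0.021)³·(0.38) / ((0.058)²·(0.014)) = 0.20
Qp = 0.20 > Kp = 0.028, so the reverse reaction proceeds.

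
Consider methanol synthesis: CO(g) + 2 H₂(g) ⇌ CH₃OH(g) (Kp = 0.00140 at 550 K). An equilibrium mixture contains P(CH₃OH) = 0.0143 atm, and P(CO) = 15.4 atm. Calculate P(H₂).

P(H₂) = 0.814 atm

At equilibrium, Kp = P(CH₃OH) / (P(CO)·P(H₂)²) = 0.00140.
(0.0143) / ((15.4)·(P(H₂))²) = 0.00140
P(H₂)² = 0.663 ⇒ P(H₂) = 0.814 atm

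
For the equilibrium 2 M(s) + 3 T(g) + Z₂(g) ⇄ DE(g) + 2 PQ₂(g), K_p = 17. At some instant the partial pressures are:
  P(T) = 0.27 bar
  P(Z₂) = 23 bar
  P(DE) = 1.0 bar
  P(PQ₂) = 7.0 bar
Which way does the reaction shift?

(M is a pure solid — omitted from Q_p.)
Q_p = P(DE)·P(PQ₂)² / (P(T)³·P(Z₂)) = (1.0)·(7.0)² / ((0.27)³·(23)) = 110
Q_p = 110 > K_p = 17, so the reverse reaction proceeds.

toward reactants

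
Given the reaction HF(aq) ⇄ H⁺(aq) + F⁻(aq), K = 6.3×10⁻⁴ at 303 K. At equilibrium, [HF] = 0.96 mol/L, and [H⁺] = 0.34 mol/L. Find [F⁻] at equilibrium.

[F⁻] = 0.0018 mol/L

At equilibrium, K = [H⁺]·[F⁻] / [HF] = 6.3×10⁻⁴.
(0.34)·([F⁻]) / (0.96) = 6.3×10⁻⁴
[F⁻] = 0.00178 = 0.0018 mol/L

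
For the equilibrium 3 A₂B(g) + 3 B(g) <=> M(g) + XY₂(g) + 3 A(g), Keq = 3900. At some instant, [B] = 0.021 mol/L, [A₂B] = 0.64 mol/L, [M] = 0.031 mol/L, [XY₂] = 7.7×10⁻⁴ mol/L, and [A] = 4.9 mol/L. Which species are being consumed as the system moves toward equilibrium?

A₂B, B (reactants)

Q = [M]·[XY₂]·[A]³ / ([A₂B]³·[B]³) = (0.031)·(7.7×10⁻⁴)·(4.9)³ / ((0.64)³·(0.021)³) = 1200
Q = 1200 < Keq = 3900: net forward reaction.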